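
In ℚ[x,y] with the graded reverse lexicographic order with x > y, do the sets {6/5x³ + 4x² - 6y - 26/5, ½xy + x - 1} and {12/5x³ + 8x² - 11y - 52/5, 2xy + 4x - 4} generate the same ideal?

No, the ideals differ.

Since reduced Gröbner bases are canonical representatives of ideals under a given ordering, it suffices to compute and compare them.
Buchberger on the first generating set:
f_1 = 6/5x³ + 4x² - 6y - 26/5, LT = x³.
f_2 = ½xy + x - 1, LT = xy.

S(f_1,f_2): lcm = x³y. S = -2x³ + 10/3x²y + 2x² - 5y² - 13/3y.
  leading term x³: subtract (-5/3)·f_1 from -2x³ + 10/3x²y + 2x² - 5y² - 13/3y → 10/3x²y + 26/3x² - 5y² - 43/3y - 26/3
  leading term x²y: subtract (20/3x)·f_2 from 10/3x²y + 26/3x² - 5y² - 43/3y - 26/3 → 2x² - 5y² + 20/3x - 43/3y - 26/3
  leading term x²: no divisor's leading term divides it; move 2x² to the remainder.
  leading term y²: no divisor's leading term divides it; move -5y² to the remainder.
  leading term x: no divisor's leading term divides it; move 20/3x to the remainder.
  leading term y: no divisor's leading term divides it; move -43/3y to the remainder.
  leading term 1: no divisor's leading term divides it; move -26/3 to the remainder.
  remainder 2x² - 5y² + 20/3x - 43/3y - 26/3 ≠ 0; add g_3 = 2x² - 5y² + 20/3x - 43/3y - 26/3 to the basis.

S(f_2,g_3): lcm = x²y. S = 5/2y³ + 2x² - 10/3xy + 43/6y² - 2x + 13/3y.
  leading term y³: no divisor's leading term divides it; move 5/2y³ to the remainder.
  leading term x²: subtract (1)·g_3 from 2x² - 10/3xy + 43/6y² - 2x + 13/3y → -10/3xy + 73/6y² - 26/3x + 56/3y + 26/3
  leading term xy: subtract (-20/3)·f_2 from -10/3xy + 73/6y² - 26/3x + 56/3y + 26/3 → 73/6y² - 2x + 56/3y + 2
  leading term y²: no divisor's leading term divides it; move 73/6y² to the remainder.
  leading term x: no divisor's leading term divides it; move -2x to the remainder.
  leading term y: no divisor's leading term divides it; move 56/3y to the remainder.
  leading term 1: no divisor's leading term divides it; move 2 to the remainder.
  remainder 5/2y³ + 73/6y² - 2x + 56/3y + 2 ≠ 0; add g_4 = 5/2y³ + 73/6y² - 2x + 56/3y + 2 to the basis.

The other S-polynomials (S(f_1,g_3), S(f_1,g_4), S(f_2,g_4), S(g_3,g_4)) all reduce to 0 modulo the current basis, so we have a Gröbner basis.
Inter-reduce: drop elements whose leading term is divisible by another's, tail-reduce, and make monic.
Reduced Gröbner basis: {y³ + 73/15y² - ⅘x + 112/15y + ⅘, x² - 5/2y² + 10/3x - 43/6y - 13/3, xy + 2x - 2}.

Buchberger on the second generating set:
h_1 = 12/5x³ + 8x² - 11y - 52/5, LT = x³.
h_2 = 2xy + 4x - 4, LT = xy.

S(h_1,h_2): lcm = x³y. S = -2x³ + 10/3x²y + 2x² - 55/12y² - 13/3y.
  leading term x³: subtract (-⅚)·h_1 from -2x³ + 10/3x²y + 2x² - 55/12y² - 13/3y → 10/3x²y + 26/3x² - 55/12y² - 27/2y - 26/3
  leading term x²y: subtract (5/3x)·h_2 from 10/3x²y + 26/3x² - 55/12y² - 27/2y - 26/3 → 2x² - 55/12y² + 20/3x - 27/2y - 26/3
  leading term x²: no divisor's leading term divides it; move 2x² to the remainder.
  leading term y²: no divisor's leading term divides it; move -55/12y² to the remainder.
  leading term x: no divisor's leading term divides it; move 20/3x to the remainder.
  leading term y: no divisor's leading term divides it; move -27/2y to the remainder.
  leading term 1: no divisor's leading term divides it; move -26/3 to the remainder.
  remainder 2x² - 55/12y² + 20/3x - 27/2y - 26/3 ≠ 0; add k_3 = 2x² - 55/12y² + 20/3x - 27/2y - 26/3 to the basis.

S(h_2,k_3): lcm = x²y. S = 55/24y³ + 2x² - 10/3xy + 27/4y² - 2x + 13/3y.
  leading term y³: no divisor's leading term divides it; move 55/24y³ to the remainder.
  leading term x²: subtract (1)·k_3 from 2x² - 10/3xy + 27/4y² - 2x + 13/3y → -10/3xy + 34/3y² - 26/3x + 107/6y + 26/3
  leading term xy: subtract (-5/3)·h_2 from -10/3xy + 34/3y² - 26/3x + 107/6y + 26/3 → 34/3y² - 2x + 107/6y + 2
  leading term y²: no divisor's leading term divides it; move 34/3y² to the remainder.
  leading term x: no divisor's leading term divides it; move -2x to the remainder.
  leading term y: no divisor's leading term divides it; move 107/6y to the remainder.
  leading term 1: no divisor's leading term divides it; move 2 to the remainder.
  remainder 55/24y³ + 34/3y² - 2x + 107/6y + 2 ≠ 0; add k_4 = 55/24y³ + 34/3y² - 2x + 107/6y + 2 to the basis.

The other S-polynomials (S(h_1,k_3), S(h_1,k_4), S(h_2,k_4), S(k_3,k_4)) all reduce to 0 modulo the current basis, so we have a Gröbner basis.
Inter-reduce: drop elements whose leading term is divisible by another's, tail-reduce, and make monic.
Reduced Gröbner basis: {y³ + 272/55y² - 48/55x + 428/55y + 48/55, x² - 55/24y² + 10/3x - 27/4y - 13/3, xy + 2x - 2}.

These differ, so the ideals are not equal.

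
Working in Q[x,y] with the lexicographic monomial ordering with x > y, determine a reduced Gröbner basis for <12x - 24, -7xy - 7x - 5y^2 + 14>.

Buchberger's algorithm terminates because the ascending chain of leading-term ideals stabilizes.

f_1 = 12x - 24, LT = x.
f_2 = -7xy - 7x - 5y^2 + 14, LT = xy.

S(f_1,f_2): lcm = xy. S = -x - 5/7y^2 - 2y + 2.
  reduce S modulo (f_1, f_2):
  remainder -5/7y^2 - 2y ≠ 0; add g_3 = -5/7y^2 - 2y to the basis.

The other S-polynomials (S(f_1,g_3), S(f_2,g_3)) all reduce to 0 modulo the current basis, so we have a Gröbner basis.
Inter-reduce: drop elements whose leading term is divisible by another's, tail-reduce, and make monic.

G = {x - 2, y^2 + 14/5y}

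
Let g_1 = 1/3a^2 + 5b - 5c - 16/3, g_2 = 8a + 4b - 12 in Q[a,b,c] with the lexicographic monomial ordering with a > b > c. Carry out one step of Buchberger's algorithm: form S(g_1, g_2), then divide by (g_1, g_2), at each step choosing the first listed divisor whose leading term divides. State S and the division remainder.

lcm(LM(g_1), LM(g_2)) = a^2.
S = (lcm/LT(g_1))·g_1 − (lcm/LT(g_2))·g_2 = -1/2ab + 3/2a + 15b - 15c - 16.
Reduce S modulo (g_1, g_2) in that order:
  leading term ab: subtract (-1/16b)·g_2 from -1/2ab + 3/2a + 15b - 15c - 16 → 3/2a + 1/4b^2 + 57/4b - 15c - 16
  leading term a: subtract (3/16)·g_2 from 3/2a + 1/4b^2 + 57/4b - 15c - 16 → 1/4b^2 + 27/2b - 15c - 55/4
  leading term b^2: no divisor's leading term divides it; move 1/4b^2 to the remainder.
  leading term b: no divisor's leading term divides it; move 27/2b to the remainder.
  leading term c: no divisor's leading term divides it; move -15c to the remainder.
  leading term 1: no divisor's leading term divides it; move -55/4 to the remainder.
The remainder 1/4b^2 + 27/2b - 15c - 55/4 is nonzero, so it would be added as the next basis element.

S(g_1, g_2) = -1/2ab + 3/2a + 15b - 15c - 16; remainder on division = 1/4b^2 + 27/2b - 15c - 55/4.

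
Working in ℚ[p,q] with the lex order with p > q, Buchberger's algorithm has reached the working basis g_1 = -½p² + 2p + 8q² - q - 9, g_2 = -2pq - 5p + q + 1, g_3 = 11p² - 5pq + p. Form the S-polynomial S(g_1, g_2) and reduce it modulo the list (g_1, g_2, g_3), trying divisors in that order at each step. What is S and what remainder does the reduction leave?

lcm(LM(g_1), LM(g_2)) = p²q.
S = (lcm/LT(g_1))·g_1 − (lcm/LT(g_2))·g_2 = -5/2p² - 7/2pq + ½p - 16q³ + 2q² + 18q.
Reduce S modulo (g_1, g_2, g_3) in that order:
  leading term p²: subtract (5)·g_1 from -5/2p² - 7/2pq + ½p - 16q³ + 2q² + 18q → -7/2pq - 19/2p - 16q³ - 38q² + 23q + 45
  leading term pq: subtract (7/4)·g_2 from -7/2pq - 19/2p - 16q³ - 38q² + 23q + 45 → -¾p - 16q³ - 38q² + 85/4q + 173/4
  leading term p: no divisor's leading term divides it; move -¾p to the remainder.
  leading term q³: no divisor's leading term divides it; move -16q³ to the remainder.
  leading term q²: no divisor's leading term divides it; move -38q² to the remainder.
  leading term q: no divisor's leading term divides it; move 85/4q to the remainder.
  leading term 1: no divisor's leading term divides it; move 173/4 to the remainder.
The remainder -¾p - 16q³ - 38q² + 85/4q + 173/4 is nonzero, so it would be added as the next basis element.

S(g_1, g_2) = -5/2p² - 7/2pq + ½p - 16q³ + 2q² + 18q; remainder on division = -¾p - 16q³ - 38q² + 85/4q + 173/4.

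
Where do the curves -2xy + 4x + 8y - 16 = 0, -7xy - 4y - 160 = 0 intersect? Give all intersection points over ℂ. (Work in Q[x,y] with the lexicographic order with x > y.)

{(4, -5), (-12, 2)}

Compute a lex Gröbner basis by Buchberger's algorithm.
f_1 = -2xy + 4x + 8y - 16, LT = xy.
f_2 = -7xy - 4y - 160, LT = xy.

S(f_1,f_2): lcm = xy. S = -2x - 32/7y - 104/7.
  leading term x: no divisor's leading term divides it; move -2x to the remainder.
  leading term y: no divisor's leading term divides it; move -32/7y to the remainder.
  leading term 1: no divisor's leading term divides it; move -104/7 to the remainder.
  remainder -2x - 32/7y - 104/7 ≠ 0; add h_3 = -2x - 32/7y - 104/7 to the basis.

S(f_1,h_3): lcm = xy. S = -2x - 16/7y^2 - 80/7y + 8.
  leading term x: subtract (1)·h_3 from -2x - 16/7y^2 - 80/7y + 8 → -16/7y^2 - 48/7y + 160/7
  leading term y^2: no divisor's leading term divides it; move -16/7y^2 to the remainder.
  leading term y: no divisor's leading term divides it; move -48/7y to the remainder.
  leading term 1: no divisor's leading term divides it; move 160/7 to the remainder.
  remainder -16/7y^2 - 48/7y + 160/7 ≠ 0; add h_4 = -16/7y^2 - 48/7y + 160/7 to the basis.

S(f_2,h_3): lcm = xy. S = -16/7y^2 - 48/7y + 160/7.
  leading term y^2: subtract (1)·h_4 from -16/7y^2 - 48/7y + 160/7 → 0
  remainder 0.

S(f_1,h_4): lcm = xy^2. S = -5xy + 10x - 4y^2 + 8y.
  leading term xy: subtract (5/2)·f_1 from -5xy + 10x - 4y^2 + 8y → -4y^2 - 12y + 40
  leading term y^2: subtract (7/4)·h_4 from -4y^2 - 12y + 40 → 0
  remainder 0.

S(f_2,h_4): lcm = xy^2. S = -3xy + 10x + 4/7y^2 + 160/7y.
  leading term xy: subtract (3/2)·f_1 from -3xy + 10x + 4/7y^2 + 160/7y → 4x + 4/7y^2 + 76/7y + 24
  leading term x: subtract (-2)·h_3 from 4x + 4/7y^2 + 76/7y + 24 → 4/7y^2 + 12/7y - 40/7
  leading term y^2: subtract (-1/4)·h_4 from 4/7y^2 + 12/7y - 40/7 → 0
  remainder 0.

S(h_3,h_4): leading monomials are coprime, so the S-polynomial reduces to 0 (Buchberger's first criterion).
Every S-polynomial of the final basis reduces to 0, so we have a Gröbner basis.
Inter-reduce: drop elements whose leading term is divisible by another's, tail-reduce, and make monic.
Reduced Gröbner basis: {x + 16/7y + 52/7, y^2 + 3y - 10}.

Since the basis is lex-ordered, y^2 + 3y - 10 is univariate in y. Its roots are {-5, 2}. Back-substituting each root into the other basis elements fixes the other coordinates.
  y = -5: the earlier basis element becomes x - 4 = 0, giving x = 4 — point (4, -5).
  y = 2: the earlier basis element becomes x + 12 = 0, giving x = -12 — point (-12, 2).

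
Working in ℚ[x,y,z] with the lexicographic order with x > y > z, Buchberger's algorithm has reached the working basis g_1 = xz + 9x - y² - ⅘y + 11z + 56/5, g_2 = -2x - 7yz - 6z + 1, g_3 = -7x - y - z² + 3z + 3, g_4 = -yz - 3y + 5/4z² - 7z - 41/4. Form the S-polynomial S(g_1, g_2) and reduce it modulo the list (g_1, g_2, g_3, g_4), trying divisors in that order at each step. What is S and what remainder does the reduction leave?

S(g_1, g_2) = 9x - y² - 7/2yz² - ⅘y - 3z² + 23/2z + 56/5; remainder on division = -y² + 311/5y - 35/8z³ - 19/4z² + 1339/8z + 4619/20.

lcm(LM(g_1), LM(g_2)) = xz.
S = (lcm/LT(g_1))·g_1 − (lcm/LT(g_2))·g_2 = 9x - y² - 7/2yz² - ⅘y - 3z² + 23/2z + 56/5.
Reduce S modulo (g_1, g_2, g_3, g_4) in that order:
  leading term x: subtract (-9/2)·g_2 from 9x - y² - 7/2yz² - ⅘y - 3z² + 23/2z + 56/5 → -y² - 7/2yz² - 63/2yz - ⅘y - 3z² - 31/2z + 157/10
  leading term y²: no divisor's leading term divides it; move -y² to the remainder.
  leading term yz²: subtract (7/2z)·g_4 from -7/2yz² - 63/2yz - ⅘y - 3z² - 31/2z + 157/10 → -21yz - ⅘y - 35/8z³ + 43/2z² + 163/8z + 157/10
  leading term yz: subtract (21)·g_4 from -21yz - ⅘y - 35/8z³ + 43/2z² + 163/8z + 157/10 → 311/5y - 35/8z³ - 19/4z² + 1339/8z + 4619/20
  leading term y: no divisor's leading term divides it; move 311/5y to the remainder.
  leading term z³: no divisor's leading term divides it; move -35/8z³ to the remainder.
  leading term z²: no divisor's leading term divides it; move -19/4z² to the remainder.
  leading term z: no divisor's leading term divides it; move 1339/8z to the remainder.
  leading term 1: no divisor's leading term divides it; move 4619/20 to the remainder.
The remainder -y² + 311/5y - 35/8z³ - 19/4z² + 1339/8z + 4619/20 is nonzero, so it would be added as the next basis element.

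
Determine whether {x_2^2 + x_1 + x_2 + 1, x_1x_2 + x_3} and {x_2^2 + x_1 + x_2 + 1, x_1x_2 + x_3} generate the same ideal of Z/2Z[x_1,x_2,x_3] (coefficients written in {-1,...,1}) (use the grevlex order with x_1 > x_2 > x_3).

For a fixed monomial order, each ideal has a unique reduced Gröbner basis; comparing bases decides equality.
Buchberger on the first generating set:
f_1 = x_2^2 + x_1 + x_2 + 1, LT = x_2^2.
f_2 = x_1x_2 + x_3, LT = x_1x_2.

S(f_1,f_2): lcm = x_1x_2^2. S = x_1^2 + x_1x_2 + x_2x_3 + x_1.
  leading term x_1^2: no divisor's leading term divides it; move x_1^2 to the remainder.
  leading term x_1x_2: subtract (1)·f_2 from x_1x_2 + x_2x_3 + x_1 → x_2x_3 + x_1 + x_3
  leading term x_2x_3: no divisor's leading term divides it; move x_2x_3 to the remainder.
  leading term x_1: no divisor's leading term divides it; move x_1 to the remainder.
  leading term x_3: no divisor's leading term divides it; move x_3 to the remainder.
  remainder x_1^2 + x_2x_3 + x_1 + x_3 ≠ 0; add g_3 = x_1^2 + x_2x_3 + x_1 + x_3 to the basis.

S(f_1,g_3): leading monomials are coprime, so the S-polynomial reduces to 0 (Buchberger's first criterion).
S(f_2,g_3): lcm = x_1^2x_2. S = x_2^2x_3 + x_1x_2 + x_1x_3 + x_2x_3.
  leading term x_2^2x_3: subtract (x_3)·f_1 from x_2^2x_3 + x_1x_2 + x_1x_3 + x_2x_3 → x_1x_2 + x_3
  leading term x_1x_2: subtract (1)·f_2 from x_1x_2 + x_3 → 0
  remainder 0.

Every S-polynomial of the final basis reduces to 0, so we have a Gröbner basis.
Inter-reduce: drop elements whose leading term is divisible by another's, tail-reduce, and make monic.
Reduced Gröbner basis: {x_1^2 + x_2x_3 + x_1 + x_3, x_1x_2 + x_3, x_2^2 + x_1 + x_2 + 1}.

Buchberger on the second generating set:
h_1 = x_2^2 + x_1 + x_2 + 1, LT = x_2^2.
h_2 = x_1x_2 + x_3, LT = x_1x_2.

S(h_1,h_2): lcm = x_1x_2^2. S = x_1^2 + x_1x_2 + x_2x_3 + x_1.
  leading term x_1^2: no divisor's leading term divides it; move x_1^2 to the remainder.
  leading term x_1x_2: subtract (1)·h_2 from x_1x_2 + x_2x_3 + x_1 → x_2x_3 + x_1 + x_3
  leading term x_2x_3: no divisor's leading term divides it; move x_2x_3 to the remainder.
  leading term x_1: no divisor's leading term divides it; move x_1 to the remainder.
  leading term x_3: no divisor's leading term divides it; move x_3 to the remainder.
  remainder x_1^2 + x_2x_3 + x_1 + x_3 ≠ 0; add k_3 = x_1^2 + x_2x_3 + x_1 + x_3 to the basis.

S(h_1,k_3): leading monomials are coprime, so the S-polynomial reduces to 0 (Buchberger's first criterion).
S(h_2,k_3): lcm = x_1^2x_2. S = x_2^2x_3 + x_1x_2 + x_1x_3 + x_2x_3.
  leading term x_2^2x_3: subtract (x_3)·h_1 from x_2^2x_3 + x_1x_2 + x_1x_3 + x_2x_3 → x_1x_2 + x_3
  leading term x_1x_2: subtract (1)·h_2 from x_1x_2 + x_3 → 0
  remainder 0.

Every S-polynomial of the final basis reduces to 0, so we have a Gröbner basis.
Inter-reduce: drop elements whose leading term is divisible by another's, tail-reduce, and make monic.
Reduced Gröbner basis: {x_1^2 + x_2x_3 + x_1 + x_3, x_1x_2 + x_3, x_2^2 + x_1 + x_2 + 1}.

The two bases agree; hence the ideals are identical.

Yes, the ideals are equal.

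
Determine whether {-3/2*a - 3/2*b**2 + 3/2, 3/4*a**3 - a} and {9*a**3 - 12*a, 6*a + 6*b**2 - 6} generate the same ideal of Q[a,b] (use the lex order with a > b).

Equality of ideals is decidable: compute both reduced Gröbner bases (unique for the ordering) and check whether they agree.
Buchberger on the first generating set:
f_1 = -3/2*a - 3/2*b**2 + 3/2, LT = a.
f_2 = 3/4*a**3 - a, LT = a**3.

S(f_1,f_2): lcm = a**3. S = a**2*b**2 - a**2 + 4/3*a.
  leading term a**2*b**2: subtract (-2/3*a*b**2)·f_1 from a**2*b**2 - a**2 + 4/3*a → -a**2 - a*b**4 + a*b**2 + 4/3*a
  leading term a**2: subtract (2/3*a)·f_1 from -a**2 - a*b**4 + a*b**2 + 4/3*a → -a*b**4 + 2*a*b**2 + 1/3*a
  leading term a*b**4: subtract (2/3*b**4)·f_1 from -a*b**4 + 2*a*b**2 + 1/3*a → 2*a*b**2 + 1/3*a + b**6 - b**4
  leading term a*b**2: subtract (-4/3*b**2)·f_1 from 2*a*b**2 + 1/3*a + b**6 - b**4 → 1/3*a + b**6 - 3*b**4 + 2*b**2
  leading term a: subtract (-2/9)·f_1 from 1/3*a + b**6 - 3*b**4 + 2*b**2 → b**6 - 3*b**4 + 5/3*b**2 + 1/3
  leading term b**6: no divisor's leading term divides it; move b**6 to the remainder.
  leading term b**4: no divisor's leading term divides it; move -3*b**4 to the remainder.
  leading term b**2: no divisor's leading term divides it; move 5/3*b**2 to the remainder.
  leading term 1: no divisor's leading term divides it; move 1/3 to the remainder.
  remainder b**6 - 3*b**4 + 5/3*b**2 + 1/3 ≠ 0; add g_3 = b**6 - 3*b**4 + 5/3*b**2 + 1/3 to the basis.

The other S-polynomials (S(f_1,g_3), S(f_2,g_3)) all reduce to 0 modulo the current basis, so we have a Gröbner basis.
Inter-reduce: drop elements whose leading term is divisible by another's, tail-reduce, and make monic.
Reduced Gröbner basis: {a + b**2 - 1, b**6 - 3*b**4 + 5/3*b**2 + 1/3}.

Buchberger on the second generating set:
h_1 = 9*a**3 - 12*a, LT = a**3.
h_2 = 6*a + 6*b**2 - 6, LT = a.

S(h_1,h_2): lcm = a**3. S = -a**2*b**2 + a**2 - 4/3*a.
  leading term a**2*b**2: subtract (-1/6*a*b**2)·h_2 from -a**2*b**2 + a**2 - 4/3*a → a**2 + a*b**4 - a*b**2 - 4/3*a
  leading term a**2: subtract (1/6*a)·h_2 from a**2 + a*b**4 - a*b**2 - 4/3*a → a*b**4 - 2*a*b**2 - 1/3*a
  leading term a*b**4: subtract (1/6*b**4)·h_2 from a*b**4 - 2*a*b**2 - 1/3*a → -2*a*b**2 - 1/3*a - b**6 + b**4
  leading term a*b**2: subtract (-1/3*b**2)·h_2 from -2*a*b**2 - 1/3*a - b**6 + b**4 → -1/3*a - b**6 + 3*b**4 - 2*b**2
  leading term a: subtract (-1/18)·h_2 from -1/3*a - b**6 + 3*b**4 - 2*b**2 → -b**6 + 3*b**4 - 5/3*b**2 - 1/3
  leading term b**6: no divisor's leading term divides it; move -b**6 to the remainder.
  leading term b**4: no divisor's leading term divides it; move 3*b**4 to the remainder.
  leading term b**2: no divisor's leading term divides it; move -5/3*b**2 to the remainder.
  leading term 1: no divisor's leading term divides it; move -1/3 to the remainder.
  remainder -b**6 + 3*b**4 - 5/3*b**2 - 1/3 ≠ 0; add k_3 = -b**6 + 3*b**4 - 5/3*b**2 - 1/3 to the basis.

The other S-polynomials (S(h_1,k_3), S(h_2,k_3)) all reduce to 0 modulo the current basis, so we have a Gröbner basis.
Inter-reduce: drop elements whose leading term is divisible by another's, tail-reduce, and make monic.
Reduced Gröbner basis: {a + b**2 - 1, b**6 - 3*b**4 + 5/3*b**2 + 1/3}.

Same reduced basis, so the two generating sets span the same ideal.

Yes, the ideals are equal.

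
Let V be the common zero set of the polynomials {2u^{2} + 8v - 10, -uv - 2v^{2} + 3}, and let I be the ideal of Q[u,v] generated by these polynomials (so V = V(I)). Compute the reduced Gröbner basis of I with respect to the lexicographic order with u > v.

G = {u + \tfrac{4}{3}v^{3} + \tfrac{4}{3}v^{2} - \tfrac{11}{3}v, v^{4} + v^{3} - \tfrac{17}{4}v^{2} + \tfrac{9}{4}}

f_1 = 2u^{2} + 8v - 10, LT = u^{2}.
f_2 = -uv - 2v^{2} + 3, LT = uv.

S(f_1,f_2): lcm = u^{2}v. S = -2uv^{2} + 3u + 4v^{2} - 5v.
  reduce S modulo (f_1, f_2):
  remainder 3u + 4v^{3} + 4v^{2} - 11v ≠ 0; add g_3 = 3u + 4v^{3} + 4v^{2} - 11v to the basis.

S(f_1,g_3): lcm = u^{2}. S = -\tfrac{4}{3}uv^{3} - \tfrac{4}{3}uv^{2} + \tfrac{11}{3}uv + 4v - 5.
  reduce S modulo (f_1, f_2, g_3):
  remainder \tfrac{8}{3}v^{4} + \tfrac{8}{3}v^{3} - \tfrac{34}{3}v^{2} + 6 ≠ 0; add g_4 = \tfrac{8}{3}v^{4} + \tfrac{8}{3}v^{3} - \tfrac{34}{3}v^{2} + 6 to the basis.

The other S-polynomials (S(f_2,g_3), S(f_1,g_4), S(f_2,g_4), S(g_3,g_4)) all reduce to 0 modulo the current basis, so we have a Gröbner basis.
Inter-reduce: drop elements whose leading term is divisible by another's, tail-reduce, and make monic.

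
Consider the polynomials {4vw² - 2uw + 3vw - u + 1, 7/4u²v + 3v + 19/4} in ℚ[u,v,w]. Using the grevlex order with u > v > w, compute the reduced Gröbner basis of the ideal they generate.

Buchberger's algorithm terminates because the ascending chain of leading-term ideals stabilizes.

f_1 = 4vw² - 2uw + 3vw - u + 1, LT = vw².
f_2 = 7/4u²v + 3v + 19/4, LT = u²v.

S(f_1,f_2): lcm = u²vw². S = -½u³w + ¾u²vw - ¼u³ - 12/7vw² + ¼u² - 19/7w².
  reduce S modulo (f_1, f_2):
  remainder -½u³w - ¼u³ + ¼u² - 6/7uw - 19/7w² - 3/7u - 57/28w + 3/7 ≠ 0; add g_3 = -½u³w - ¼u³ + ¼u² - 6/7uw - 19/7w² - 3/7u - 57/28w + 3/7 to the basis.

The other S-polynomials (S(f_1,g_3), S(f_2,g_3)) all reduce to 0 modulo the current basis, so we have a Gröbner basis.

G = {u³w + ½u³ - ½u² + 12/7uw + 38/7w² + 6/7u + 57/14w - 6/7, u²v + 12/7v + 19/7, vw² - ½uw + ¾vw - ¼u + ¼}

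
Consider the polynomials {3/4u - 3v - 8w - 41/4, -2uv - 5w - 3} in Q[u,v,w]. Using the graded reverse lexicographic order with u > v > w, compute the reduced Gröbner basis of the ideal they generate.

G = {v^2 + 8/3vw + 41/12v + 5/8w + 3/8, u - 4v - 32/3w - 41/3}

Buchberger's algorithm terminates because the ascending chain of leading-term ideals stabilizes.

f_1 = 3/4u - 3v - 8w - 41/4, LT = u.
f_2 = -2uv - 5w - 3, LT = uv.

S(f_1,f_2): lcm = uv. S = -4v^2 - 32/3vw - 41/3v - 5/2w - 3/2.
  leading term v^2: no divisor's leading term divides it; move -4v^2 to the remainder.
  leading term vw: no divisor's leading term divides it; move -32/3vw to the remainder.
  leading term v: no divisor's leading term divides it; move -41/3v to the remainder.
  leading term w: no divisor's leading term divides it; move -5/2w to the remainder.
  leading term 1: no divisor's leading term divides it; move -3/2 to the remainder.
  remainder -4v^2 - 32/3vw - 41/3v - 5/2w - 3/2 ≠ 0; add g_3 = -4v^2 - 32/3vw - 41/3v - 5/2w - 3/2 to the basis.

The other S-polynomials (S(f_1,g_3), S(f_2,g_3)) all reduce to 0 modulo the current basis, so we have a Gröbner basis.
Inter-reduce: drop elements whose leading term is divisible by another's, tail-reduce, and make monic.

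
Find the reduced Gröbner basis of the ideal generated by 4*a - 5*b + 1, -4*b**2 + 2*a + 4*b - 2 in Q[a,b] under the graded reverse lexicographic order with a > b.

G = {b**2 - 13/8*b + 5/8, a - 5/4*b + 1/4}

Buchberger's algorithm terminates because the ascending chain of leading-term ideals stabilizes.

f_1 = 4*a - 5*b + 1, LT = a.
f_2 = -4*b**2 + 2*a + 4*b - 2, LT = b**2.

The S-polynomials (S(f_1,f_2)) all reduce to 0 modulo the current basis, so we have a Gröbner basis.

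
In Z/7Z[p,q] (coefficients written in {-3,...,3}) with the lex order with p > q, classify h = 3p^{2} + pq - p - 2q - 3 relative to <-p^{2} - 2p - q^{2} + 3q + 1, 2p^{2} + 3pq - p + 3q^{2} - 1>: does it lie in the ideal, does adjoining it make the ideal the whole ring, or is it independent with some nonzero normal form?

3p^{2} + pq - p - 2q - 3 is independent of I; its normal form modulo I is 3q^{3} + 2q^{2} + 3q.

First compute the reduced Gröbner basis of I by Buchberger's algorithm.
f_1 = -p^{2} - 2p - q^{2} + 3q + 1, LT = p^{2}.
f_2 = 2p^{2} + 3pq - p + 3q^{2} - 1, LT = p^{2}.

S(f_1,f_2): lcm = p^{2}. S = 2pq - p + 3q^{2} - 3q + 3.
  reduce S modulo (f_1, f_2):
  remainder 2pq - p + 3q^{2} - 3q + 3 ≠ 0; add k_3 = 2pq - p + 3q^{2} - 3q + 3 to the basis.

S(f_1,k_3): lcm = p^{2}q. S = -3p^{2} + 2pq^{2} + 2p + q^{3} - 3q^{2} - q.
  reduce S modulo (f_1, f_2, k_3):
  remainder -2p - 2q^{3} - 2q^{2} - q - 1 ≠ 0; add k_4 = -2p - 2q^{3} - 2q^{2} - q - 1 to the basis.

S(f_1,k_4): lcm = p^{2}. S = -pq^{3} - pq^{2} + 3pq - 2p + q^{2} - 3q - 1.
  reduce S modulo (f_1, f_2, k_3, k_4):
  remainder -2q^{4} - q^{3} + 3q^{2} ≠ 0; add k_5 = -2q^{4} - q^{3} + 3q^{2} to the basis.

The other S-polynomials (S(f_2,k_3), S(f_2,k_4), S(k_3,k_4), S(f_1,k_5), S(f_2,k_5), S(k_3,k_5), S(k_4,k_5)) all reduce to 0 modulo the current basis, so we have a Gröbner basis.
Inter-reduce: drop elements whose leading term is divisible by another's, tail-reduce, and make monic.
Reduced Gröbner basis: {p + q^{3} + q^{2} - 3q - 3, q^{4} - 3q^{3} + 2q^{2}}.
Label its elements g_1 = p + q^{3} + q^{2} - 3q - 3, g_2 = q^{4} - 3q^{3} + 2q^{2}.

Reduce h = 3p^{2} + pq - p - 2q - 3 modulo G:
  leading term p^{2}: subtract (3p)·g_1 from 3p^{2} + pq - p - 2q - 3 → -3pq^{3} - 3pq^{2} + 3pq + p - 2q - 3
  leading term pq^{3}: subtract (-3q^{3})·g_1 from -3pq^{3} - 3pq^{2} + 3pq + p - 2q - 3 → -3pq^{2} + 3pq + p + 3q^{6} + 3q^{5} - 2q^{4} - 2q^{3} - 2q - 3
  leading term pq^{2}: subtract (-3q^{2})·g_1 from -3pq^{2} + 3pq + p + 3q^{6} + 3q^{5} - 2q^{4} - 2q^{3} - 2q - 3 → 3pq + p + 3q^{6} - q^{5} + q^{4} + 3q^{3} - 2q^{2} - 2q - 3
  leading term pq: subtract (3q)·g_1 from 3pq + p + 3q^{6} - q^{5} + q^{4} + 3q^{3} - 2q^{2} - 2q - 3 → p + 3q^{6} - q^{5} - 2q^{4} - 3
  leading term p: subtract (1)·g_1 from p + 3q^{6} - q^{5} - 2q^{4} - 3 → 3q^{6} - q^{5} - 2q^{4} - q^{3} - q^{2} + 3q
  leading term q^{6}: subtract (3q^{2})·g_2 from 3q^{6} - q^{5} - 2q^{4} - q^{3} - q^{2} + 3q → q^{5} - q^{4} - q^{3} - q^{2} + 3q
  leading term q^{5}: subtract (q)·g_2 from q^{5} - q^{4} - q^{3} - q^{2} + 3q → 2q^{4} - 3q^{3} - q^{2} + 3q
  leading term q^{4}: subtract (2)·g_2 from 2q^{4} - 3q^{3} - q^{2} + 3q → 3q^{3} + 2q^{2} + 3q
  leading term q^{3}: no divisor's leading term divides it; move 3q^{3} to the remainder.
  leading term q^{2}: no divisor's leading term divides it; move 2q^{2} to the remainder.
  leading term q: no divisor's leading term divides it; move 3q to the remainder.
  normal form = 3q^{3} + 2q^{2} + 3q.
The normal form is nonzero, so h ∉ I. Since h minus its normal form lies in I, I + (h) = I + (r) where r = 3q^{3} + 2q^{2} + 3q; decide whether this ideal is the whole ring.
Run Buchberger on G together with r (pairs among the g_i already reduce to 0 since G is a Gröbner basis):
g_1 = p + q^{3} + q^{2} - 3q - 3, LT = p.
g_2 = q^{4} - 3q^{3} + 2q^{2}, LT = q^{4}.
r = 3q^{3} + 2q^{2} + 3q, LT = q^{3}.

S(g_2,r): lcm = q^{4}. S = q^{3} + q^{2}.
  reduce S modulo (g_1, g_2, r):
  remainder -2q^{2} - q ≠ 0; add m_4 = -2q^{2} - q to the basis.

S(g_2,m_4): lcm = q^{4}. S = 2q^{2}.
  reduce S modulo (g_1, g_2, r, m_4):
  remainder -q ≠ 0; add m_5 = -q to the basis.

The other S-polynomials (S(g_1,g_2), S(g_1,r), S(g_1,m_4), S(r,m_4), S(g_1,m_5), S(g_2,m_5), S(r,m_5), S(m_4,m_5)) all reduce to 0 modulo the current basis, so we have a Gröbner basis.
Inter-reduce: drop elements whose leading term is divisible by another's, tail-reduce, and make monic.
Reduced Gröbner basis: {p - 3, q}.
The reduced Gröbner basis of I + (h) is {p - 3, q} ≠ {1}, a proper ideal, so the enlarged system stays consistent: h is independent of I, with normal form 3q^{3} + 2q^{2} + 3q.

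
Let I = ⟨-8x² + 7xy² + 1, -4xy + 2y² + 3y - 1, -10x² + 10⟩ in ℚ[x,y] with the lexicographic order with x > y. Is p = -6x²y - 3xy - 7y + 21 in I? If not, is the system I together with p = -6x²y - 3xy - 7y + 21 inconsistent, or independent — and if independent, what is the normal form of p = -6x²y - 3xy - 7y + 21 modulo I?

Adjoining -6x²y - 3xy - 7y + 21 makes the ideal the whole ring: the system is inconsistent.

First compute the reduced Gröbner basis of I by Buchberger's algorithm.
f_1 = -8x² + 7xy² + 1, LT = x².
f_2 = -4xy + 2y² + 3y - 1, LT = xy.
f_3 = -10x² + 10, LT = x².

S(f_1,f_2): lcm = x²y. S = -⅞xy³ + ½xy² + ¾xy - ¼x - ⅛y.
  reduce S modulo (f_1, f_2, f_3):
  remainder -¼x - 7/16y⁴ - 13/32y³ + 31/32y² + 5/16y - 3/16 ≠ 0; add h_4 = -¼x - 7/16y⁴ - 13/32y³ + 31/32y² + 5/16y - 3/16 to the basis.

S(f_1,f_3): lcm = x². S = -⅞xy² + ⅞.
  reduce S modulo (f_1, f_2, f_3, h_4):
  remainder -7/16y³ - 21/32y² + 7/32y + ⅞ ≠ 0; add h_5 = -7/16y³ - 21/32y² + 7/32y + ⅞ to the basis.

S(f_1,h_4): lcm = x². S = -7/4xy⁴ - 13/8xy³ + 3xy² + 5/4xy - ¾x - ⅛.
  reduce S modulo (f_1, f_2, f_3, h_4, h_5):
  remainder -9/4y² + ⅝y + 13/8 ≠ 0; add h_6 = -9/4y² + ⅝y + 13/8 to the basis.

S(f_2,h_5): lcm = xy³. S = -3/2xy² + ½xy + 2x - ½y⁴ - ¾y³ + ¼y².
  reduce S modulo (f_1, f_2, f_3, h_4, h_5, h_6):
  remainder -29/9y + 29/9 ≠ 0; add h_7 = -29/9y + 29/9 to the basis.

The other S-polynomials (S(f_2,f_3), S(f_2,h_4), S(f_3,h_4), S(f_1,h_5), S(f_3,h_5), S(h_4,h_5), S(f_1,h_6), S(f_2,h_6), S(f_3,h_6), S(h_4,h_6), S(h_5,h_6), S(f_1,h_7), S(f_2,h_7), S(f_3,h_7), S(h_4,h_7), S(h_5,h_7), S(h_6,h_7)) all reduce to 0 modulo the current basis, so we have a Gröbner basis.
Inter-reduce: drop elements whose leading term is divisible by another's, tail-reduce, and make monic.
Reduced Gröbner basis: {x - 1, y - 1}.
Label its elements g_1 = x - 1, g_2 = y - 1.

Reduce p = -6x²y - 3xy - 7y + 21 modulo G:
  leading term x²y: subtract (-6xy)·g_1 from -6x²y - 3xy - 7y + 21 → -9xy - 7y + 21
  leading term xy: subtract (-9y)·g_1 from -9xy - 7y + 21 → -16y + 21
  leading term y: subtract (-16)·g_2 from -16y + 21 → 5
  leading term 1: no divisor's leading term divides it; move 5 to the remainder.
  normal form = 5.
The normal form is nonzero, so p ∉ I. Since p minus its normal form lies in I, I + (p) = I + (r) where r = 5; decide whether this ideal is the whole ring.
Here r = 5 is a nonzero constant, hence a unit: 1 ∈ I + (p), the Gröbner basis of I + (p) is {1}, and the enlarged system has no common solution — adjoining p is inconsistent.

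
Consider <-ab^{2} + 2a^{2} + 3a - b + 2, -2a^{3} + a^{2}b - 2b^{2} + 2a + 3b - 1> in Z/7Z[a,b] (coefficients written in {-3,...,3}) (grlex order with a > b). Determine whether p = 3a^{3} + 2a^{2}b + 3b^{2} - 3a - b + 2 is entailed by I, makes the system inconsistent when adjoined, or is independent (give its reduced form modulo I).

Adjoining 3a^{3} + 2a^{2}b + 3b^{2} - 3a - b + 2 makes the ideal the whole ring: the system is inconsistent.

First compute the reduced Gröbner basis of I by Buchberger's algorithm.
f_1 = -ab^{2} + 2a^{2} + 3a - b + 2, LT = ab^{2}.
f_2 = -2a^{3} + a^{2}b - 2b^{2} + 2a + 3b - 1, LT = a^{3}.

S(f_1,f_2): lcm = a^{3}b^{2}. S = -3a^{2}b^{3} - 2a^{4} - b^{4} - 3a^{3} + a^{2}b + ab^{2} - 2b^{3} - 2a^{2} + 3b^{2}.
  leading term a^{2}b^{3}: subtract (3ab)·f_1 from -3a^{2}b^{3} - 2a^{4} - b^{4} - 3a^{3} + a^{2}b + ab^{2} - 2b^{3} - 2a^{2} + 3b^{2} → -2a^{4} + a^{3}b - b^{4} - 3a^{3} - a^{2}b - 3ab^{2} - 2b^{3} - 2a^{2} + ab + 3b^{2}
  leading term a^{4}: subtract (a)·f_2 from -2a^{4} + a^{3}b - b^{4} - 3a^{3} - a^{2}b - 3ab^{2} - 2b^{3} - 2a^{2} + ab + 3b^{2} → -b^{4} - 3a^{3} - a^{2}b - ab^{2} - 2b^{3} + 3a^{2} - 2ab + 3b^{2} + a
  leading term b^{4}: no divisor's leading term divides it; move -b^{4} to the remainder.
  leading term a^{3}: subtract (-2)·f_2 from -3a^{3} - a^{2}b - ab^{2} - 2b^{3} + 3a^{2} - 2ab + 3b^{2} + a → a^{2}b - ab^{2} - 2b^{3} + 3a^{2} - 2ab - b^{2} - 2a - b - 2
  leading term a^{2}b: no divisor's leading term divides it; move a^{2}b to the remainder.
  leading term ab^{2}: subtract (1)·f_1 from -ab^{2} - 2b^{3} + 3a^{2} - 2ab - b^{2} - 2a - b - 2 → -2b^{3} + a^{2} - 2ab - b^{2} + 2a + 3
  leading term b^{3}: no divisor's leading term divides it; move -2b^{3} to the remainder.
  leading term a^{2}: no divisor's leading term divides it; move a^{2} to the remainder.
  leading term ab: no divisor's leading term divides it; move -2ab to the remainder.
  leading term b^{2}: no divisor's leading term divides it; move -b^{2} to the remainder.
  leading term a: no divisor's leading term divides it; move 2a to the remainder.
  leading term 1: no divisor's leading term divides it; move 3 to the remainder.
  remainder -b^{4} + a^{2}b - 2b^{3} + a^{2} - 2ab - b^{2} + 2a + 3 ≠ 0; add h_3 = -b^{4} + a^{2}b - 2b^{3} + a^{2} - 2ab - b^{2} + 2a + 3 to the basis.

S(f_1,h_3): lcm = ab^{4}. S = a^{3}b - 2a^{2}b^{2} - 2ab^{3} + a^{3} - 2a^{2}b + 3ab^{2} + b^{3} + 2a^{2} - 2b^{2} + 3a.
  leading term a^{3}b: subtract (3b)·f_2 from a^{3}b - 2a^{2}b^{2} - 2ab^{3} + a^{3} - 2a^{2}b + 3ab^{2} + b^{3} + 2a^{2} - 2b^{2} + 3a → 2a^{2}b^{2} - 2ab^{3} + a^{3} - 2a^{2}b + 3ab^{2} + 2a^{2} + ab + 3b^{2} + 3a + 3b
  leading term a^{2}b^{2}: subtract (-2a)·f_1 from 2a^{2}b^{2} - 2ab^{3} + a^{3} - 2a^{2}b + 3ab^{2} + 2a^{2} + ab + 3b^{2} + 3a + 3b → -2ab^{3} - 2a^{3} - 2a^{2}b + 3ab^{2} + a^{2} - ab + 3b^{2} + 3b
  leading term ab^{3}: subtract (2b)·f_1 from -2ab^{3} - 2a^{3} - 2a^{2}b + 3ab^{2} + a^{2} - ab + 3b^{2} + 3b → -2a^{3} + a^{2}b + 3ab^{2} + a^{2} - 2b^{2} - b
  leading term a^{3}: subtract (1)·f_2 from -2a^{3} + a^{2}b + 3ab^{2} + a^{2} - 2b^{2} - b → 3ab^{2} + a^{2} - 2a + 3b + 1
  leading term ab^{2}: subtract (-3)·f_1 from 3ab^{2} + a^{2} - 2a + 3b + 1 → 0
  remainder 0.

S(f_2,h_3): leading monomials are coprime, so the S-polynomial reduces to 0 (Buchberger's first criterion).
Every S-polynomial of the final basis reduces to 0, so we have a Gröbner basis.
Inter-reduce: drop elements whose leading term is divisible by another's, tail-reduce, and make monic.
Reduced Gröbner basis: {b^{4} - a^{2}b + 2b^{3} - a^{2} + 2ab + b^{2} - 2a - 3, a^{3} + 3a^{2}b + b^{2} - a + 2b - 3, ab^{2} - 2a^{2} - 3a + b - 2}.
Label its elements g_1 = b^{4} - a^{2}b + 2b^{3} - a^{2} + 2ab + b^{2} - 2a - 3, g_2 = a^{3} + 3a^{2}b + b^{2} - a + 2b - 3, g_3 = ab^{2} - 2a^{2} - 3a + b - 2.

Reduce p = 3a^{3} + 2a^{2}b + 3b^{2} - 3a - b + 2 modulo G:
  leading term a^{3}: subtract (3)·g_2 from 3a^{3} + 2a^{2}b + 3b^{2} - 3a - b + 2 → -3
  leading term 1: no divisor's leading term divides it; move -3 to the remainder.
  normal form = -3.
The normal form is nonzero, so p ∉ I. Since p minus its normal form lies in I, I + (p) = I + (r) where r = -3; decide whether this ideal is the whole ring.
Here r = -3 is a nonzero constant, hence a unit: 1 ∈ I + (p), the Gröbner basis of I + (p) is {1}, and the enlarged system has no common solution — adjoining p is inconsistent.

Ideal membership is decidable via reduction modulo a Gröbner basis.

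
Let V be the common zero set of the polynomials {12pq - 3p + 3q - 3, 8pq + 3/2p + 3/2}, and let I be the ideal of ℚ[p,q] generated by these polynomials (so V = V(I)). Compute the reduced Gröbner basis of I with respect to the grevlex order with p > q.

f_1 = 12pq - 3p + 3q - 3, LT = pq.
f_2 = 8pq + 3/2p + 3/2, LT = pq.

S(f_1,f_2): lcm = pq. S = -7/16p + ¼q - 7/16.
  reduce S modulo (f_1, f_2):
  remainder -7/16p + ¼q - 7/16 ≠ 0; add g_3 = -7/16p + ¼q - 7/16 to the basis.

S(f_1,g_3): lcm = pq. S = 4/7q² - ¼p - ¾q - ¼.
  reduce S modulo (f_1, f_2, g_3):
  remainder 4/7q² - 25/28q ≠ 0; add g_4 = 4/7q² - 25/28q to the basis.

The other S-polynomials (S(f_2,g_3), S(f_1,g_4), S(f_2,g_4), S(g_3,g_4)) all reduce to 0 modulo the current basis, so we have a Gröbner basis.
Inter-reduce: drop elements whose leading term is divisible by another's, tail-reduce, and make monic.

G = {q² - 25/16q, p - 4/7q + 1}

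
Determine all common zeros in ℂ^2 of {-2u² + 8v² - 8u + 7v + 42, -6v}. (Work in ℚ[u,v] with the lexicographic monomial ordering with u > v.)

Compute a lex Gröbner basis by Buchberger's algorithm.
f_1 = -2u² - 8u + 8v² + 7v + 42, LT = u².
f_2 = -6v, LT = v.

The S-polynomials (S(f_1,f_2)) all reduce to 0 modulo the current basis, so we have a Gröbner basis.
Inter-reduce: drop elements whose leading term is divisible by another's, tail-reduce, and make monic.
Reduced Gröbner basis: {u² + 4u - 21, v}.

The lex basis is triangular: the last element involves only v. Solving v = 0 gives v ∈ {0}; substituting each value into the earlier elements determines the remaining variables.
  v = 0: the earlier basis element becomes u² + 4u - 21 = 0, giving u = -7, 3 — points (-7, 0), (3, 0).

{(-7, 0), (3, 0)}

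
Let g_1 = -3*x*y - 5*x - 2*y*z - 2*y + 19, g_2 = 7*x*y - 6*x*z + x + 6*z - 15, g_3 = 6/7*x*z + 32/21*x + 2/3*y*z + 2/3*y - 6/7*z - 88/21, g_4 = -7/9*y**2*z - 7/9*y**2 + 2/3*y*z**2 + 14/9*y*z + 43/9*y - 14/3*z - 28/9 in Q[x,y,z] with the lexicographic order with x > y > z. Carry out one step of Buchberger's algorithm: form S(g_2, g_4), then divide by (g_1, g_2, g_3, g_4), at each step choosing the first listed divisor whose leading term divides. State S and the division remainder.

S(g_2, g_4) = -x*y**2 + 15/7*x*y*z + 43/7*x*y - 6*x*z - 4*x + 6/7*y*z**2 - 15/7*y*z; remainder on division = 0.

lcm(LM(g_2), LM(g_4)) = x*y**2*z.
S = (lcm/LT(g_2))·g_2 − (lcm/LT(g_4))·g_4 = -x*y**2 + 15/7*x*y*z + 43/7*x*y - 6*x*z - 4*x + 6/7*y*z**2 - 15/7*y*z.
Reduce S modulo (g_1, g_2, g_3, g_4) in that order:
  leading term x*y**2: subtract (1/3*y)·g_1 from -x*y**2 + 15/7*x*y*z + 43/7*x*y - 6*x*z - 4*x + 6/7*y*z**2 - 15/7*y*z → 15/7*x*y*z + 164/21*x*y - 6*x*z - 4*x + 2/3*y**2*z + 2/3*y**2 + 6/7*y*z**2 - 15/7*y*z - 19/3*y
  leading term x*y*z: subtract (-5/7*z)·g_1 from 15/7*x*y*z + 164/21*x*y - 6*x*z - 4*x + 2/3*y**2*z + 2/3*y**2 + 6/7*y*z**2 - 15/7*y*z - 19/3*y → 164/21*x*y - 67/7*x*z - 4*x + 2/3*y**2*z + 2/3*y**2 - 4/7*y*z**2 - 25/7*y*z - 19/3*y + 95/7*z
  leading term x*y: subtract (-164/63)·g_1 from 164/21*x*y - 67/7*x*z - 4*x + 2/3*y**2*z + 2/3*y**2 - 4/7*y*z**2 - 25/7*y*z - 19/3*y + 95/7*z → -67/7*x*z - 1072/63*x + 2/3*y**2*z + 2/3*y**2 - 4/7*y*z**2 - 79/9*y*z - 727/63*y + 95/7*z + 3116/63
  leading term x*z: subtract (-67/6)·g_3 from -67/7*x*z - 1072/63*x + 2/3*y**2*z + 2/3*y**2 - 4/7*y*z**2 - 79/9*y*z - 727/63*y + 95/7*z + 3116/63 → 2/3*y**2*z + 2/3*y**2 - 4/7*y*z**2 - 4/3*y*z - 86/21*y + 4*z + 8/3
  leading term y**2*z: subtract (-6/7)·g_4 from 2/3*y**2*z + 2/3*y**2 - 4/7*y*z**2 - 4/3*y*z - 86/21*y + 4*z + 8/3 → 0
The remainder is 0, so this S-polynomial contributes no new basis element.
An S-polynomial is built so that the two leading terms cancel; whether anything survives reduction is exactly the Gröbner-basis criterion.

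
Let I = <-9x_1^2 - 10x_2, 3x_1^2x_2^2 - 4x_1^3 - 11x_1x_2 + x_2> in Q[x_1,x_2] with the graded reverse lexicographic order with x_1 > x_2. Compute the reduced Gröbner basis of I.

G = {x_2^3 + 59/30x_1x_2 - 3/10x_2, x_1^2 + 10/9x_2}

f_1 = -9x_1^2 - 10x_2, LT = x_1^2.
f_2 = 3x_1^2x_2^2 - 4x_1^3 - 11x_1x_2 + x_2, LT = x_1^2x_2^2.

S(f_1,f_2): lcm = x_1^2x_2^2. S = 4/3x_1^3 + 10/9x_2^3 + 11/3x_1x_2 - 1/3x_2.
  reduce S modulo (f_1, f_2):
  remainder 10/9x_2^3 + 59/27x_1x_2 - 1/3x_2 ≠ 0; add g_3 = 10/9x_2^3 + 59/27x_1x_2 - 1/3x_2 to the basis.

The other S-polynomials (S(f_1,g_3), S(f_2,g_3)) all reduce to 0 modulo the current basis, so we have a Gröbner basis.
Inter-reduce: drop elements whose leading term is divisible by another's, tail-reduce, and make monic.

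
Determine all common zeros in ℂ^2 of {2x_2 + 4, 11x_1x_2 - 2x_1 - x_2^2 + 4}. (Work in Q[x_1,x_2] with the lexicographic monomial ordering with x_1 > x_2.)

Compute a lex Gröbner basis by Buchberger's algorithm.
f_1 = 2x_2 + 4, LT = x_2.
f_2 = 11x_1x_2 - 2x_1 - x_2^2 + 4, LT = x_1x_2.

S(f_1,f_2): lcm = x_1x_2. S = 24/11x_1 + 1/11x_2^2 - 4/11.
  reduce S modulo (f_1, f_2):
  remainder 24/11x_1 ≠ 0; add h_3 = 24/11x_1 to the basis.

The other S-polynomials (S(f_1,h_3), S(f_2,h_3)) all reduce to 0 modulo the current basis, so we have a Gröbner basis.
Inter-reduce: drop elements whose leading term is divisible by another's, tail-reduce, and make monic.
Reduced Gröbner basis: {x_1, x_2 + 2}.

From the last basis element, x_2 + 2 = 0, so x_2 takes values in {-2}. Each choice, substituted upward through the basis, yields the corresponding point(s) of the solution set.
  x_2 = -2: the earlier basis element becomes x_1 = 0, giving x_1 = 0 — point (0, -2).

{(0, -2)}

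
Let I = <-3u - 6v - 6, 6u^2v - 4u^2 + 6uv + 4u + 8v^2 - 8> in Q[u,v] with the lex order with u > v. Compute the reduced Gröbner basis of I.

f_1 = -3u - 6v - 6, LT = u.
f_2 = 6u^2v - 4u^2 + 6uv + 4u + 8v^2 - 8, LT = u^2v.

S(f_1,f_2): lcm = u^2v. S = 2/3u^2 + 2uv^2 + uv - 2/3u - 4/3v^2 + 4/3.
  reduce S modulo (f_1, f_2):
  remainder -4v^3 - 14/3v^2 + 14/3v + 16/3 ≠ 0; add g_3 = -4v^3 - 14/3v^2 + 14/3v + 16/3 to the basis.

The other S-polynomials (S(f_1,g_3), S(f_2,g_3)) all reduce to 0 modulo the current basis, so we have a Gröbner basis.
Inter-reduce: drop elements whose leading term is divisible by another's, tail-reduce, and make monic.

G = {u + 2v + 2, v^3 + 7/6v^2 - 7/6v - 4/3}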